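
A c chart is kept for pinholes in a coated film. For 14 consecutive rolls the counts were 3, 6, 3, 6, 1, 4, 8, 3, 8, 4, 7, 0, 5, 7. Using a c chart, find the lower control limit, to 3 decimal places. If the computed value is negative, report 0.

0.000

c̄ = (3 + 6 + 3 + 6 + 1 + 4 + 8 + 3 + 8 + 4 + 7 + 0 + 5 + 7) / 14 = 65 / 14 = 4.6429
LCL = c̄ − 3√c̄ = 4.6429 − 3 × 2.1547 = -1.8213 → 0 (cannot be negative)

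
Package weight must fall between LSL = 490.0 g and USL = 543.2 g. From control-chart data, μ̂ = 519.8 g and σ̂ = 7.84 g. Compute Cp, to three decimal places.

Cp = (USL − LSL) / (6σ̂) = (543.2 − 490.0) / (6 × 7.84) = 53.2000 / 47.0400 = 1.1310

1.131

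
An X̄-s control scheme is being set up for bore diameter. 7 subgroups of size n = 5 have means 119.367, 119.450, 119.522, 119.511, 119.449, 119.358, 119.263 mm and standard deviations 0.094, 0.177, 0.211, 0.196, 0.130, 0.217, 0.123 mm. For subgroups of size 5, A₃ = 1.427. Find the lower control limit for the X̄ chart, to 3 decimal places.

X̄̄ = (119.367 + 119.450 + 119.522 + 119.511 + 119.449 + 119.358 + 119.263) / 7 = 119.4171
s̄ = (0.094 + 0.177 + 0.211 + 0.196 + 0.130 + 0.217 + 0.123) / 7 = 0.1640
LCL = X̄̄ − A₃·s̄ = 119.4171 − 1.427 × 0.1640 = 119.1831

119.183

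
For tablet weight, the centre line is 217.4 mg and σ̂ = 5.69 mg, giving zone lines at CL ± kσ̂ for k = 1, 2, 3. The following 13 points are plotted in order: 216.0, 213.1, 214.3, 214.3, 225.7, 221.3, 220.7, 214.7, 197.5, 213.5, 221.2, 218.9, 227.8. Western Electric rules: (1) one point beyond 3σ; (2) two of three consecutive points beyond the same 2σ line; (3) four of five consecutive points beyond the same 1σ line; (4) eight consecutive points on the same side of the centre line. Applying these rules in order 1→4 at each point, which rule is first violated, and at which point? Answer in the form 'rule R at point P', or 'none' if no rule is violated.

Zone of each point (C = within 1σ̂, B = 1σ̂–2σ̂, A = 2σ̂–3σ̂, * = beyond 3σ̂; sign = side of CL): 1:-C, 2:-C, 3:-C, 4:-C, 5:+B, 6:+C, 7:+C, 8:-C, 9:-*, 10:-C, 11:+C, 12:+C, 13:+B
Rule 1 (one point beyond the 3σ limits) is satisfied at point 9.

rule 1 at point 9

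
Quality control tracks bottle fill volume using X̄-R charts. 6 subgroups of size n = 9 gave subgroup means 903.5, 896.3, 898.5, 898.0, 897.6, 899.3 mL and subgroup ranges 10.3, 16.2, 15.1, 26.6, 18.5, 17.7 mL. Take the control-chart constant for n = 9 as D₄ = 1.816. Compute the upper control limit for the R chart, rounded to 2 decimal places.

31.60

R̄ = (10.3 + 16.2 + 15.1 + 26.6 + 18.5 + 17.7) / 6 = 104.4000 / 6 = 17.4000
UCL_R = D₄·R̄ = 1.816 × 17.4000 = 31.5984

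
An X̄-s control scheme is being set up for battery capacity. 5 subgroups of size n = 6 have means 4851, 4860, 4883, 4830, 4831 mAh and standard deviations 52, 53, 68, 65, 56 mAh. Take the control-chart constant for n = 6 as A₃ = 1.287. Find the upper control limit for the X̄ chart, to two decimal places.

X̄̄ = (4851 + 4860 + 4883 + 4830 + 4831) / 5 = 4851.0000
s̄ = (52 + 53 + 68 + 65 + 56) / 5 = 58.8000
UCL = X̄̄ + A₃·s̄ = 4851.0000 + 1.287 × 58.8000 = 4926.6756

4926.68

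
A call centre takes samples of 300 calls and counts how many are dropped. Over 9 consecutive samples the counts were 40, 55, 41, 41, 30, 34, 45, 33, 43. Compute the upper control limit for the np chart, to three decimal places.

57.927

p̄ = Σdᵢ / (k·n) = 362 / (9 × 300) = 0.13407
UCL = np̄ + 3·√(np̄(1−p̄)) = 40.2222 + 3 × √(40.2222×0.86593) = 40.2222 + 3 × 5.9016 = 57.9272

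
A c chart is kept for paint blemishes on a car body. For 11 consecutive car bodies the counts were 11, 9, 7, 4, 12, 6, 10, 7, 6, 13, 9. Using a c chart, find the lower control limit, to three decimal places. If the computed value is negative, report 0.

0.000

c̄ = (11 + 9 + 7 + 4 + 12 + 6 + 10 + 7 + 6 + 13 + 9) / 11 = 94 / 11 = 8.5455
LCL = c̄ − 3√c̄ = 8.5455 − 3 × 2.9233 = -0.2243 → 0 (cannot be negative)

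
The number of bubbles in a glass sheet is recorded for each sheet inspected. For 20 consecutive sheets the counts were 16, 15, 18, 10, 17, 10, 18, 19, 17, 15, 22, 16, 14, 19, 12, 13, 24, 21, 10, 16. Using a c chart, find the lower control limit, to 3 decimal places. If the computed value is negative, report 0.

4.063

c̄ = (16 + 15 + 18 + 10 + 17 + 10 + 18 + 19 + 17 + 15 + 22 + 16 + 14 + 19 + 12 + 13 + 24 + 21 + 10 + 16) / 20 = 322 / 20 = 16.1000
LCL = c̄ − 3√c̄ = 16.1000 − 3 × 4.0125 = 4.0626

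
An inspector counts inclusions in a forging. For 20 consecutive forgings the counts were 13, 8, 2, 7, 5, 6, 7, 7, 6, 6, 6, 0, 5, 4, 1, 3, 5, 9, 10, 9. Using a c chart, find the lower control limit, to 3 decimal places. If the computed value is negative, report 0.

c̄ = (13 + 8 + 2 + 7 + 5 + 6 + 7 + 7 + 6 + 6 + 6 + 0 + 5 + 4 + 1 + 3 + 5 + 9 + 10 + 9) / 20 = 119 / 20 = 5.9500
LCL = c̄ − 3√c̄ = 5.9500 − 3 × 2.4393 = -1.3678 → 0 (cannot be negative)

0.000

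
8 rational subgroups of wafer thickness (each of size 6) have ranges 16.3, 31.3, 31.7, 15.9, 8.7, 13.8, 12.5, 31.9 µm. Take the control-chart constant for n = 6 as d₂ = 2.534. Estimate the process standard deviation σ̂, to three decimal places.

R̄ = (16.3 + 31.3 + 31.7 + 15.9 + 8.7 + 13.8 + 12.5 + 31.9) / 8 = 20.2625
σ̂ = R̄ / d₂ = 20.2625 / 2.534 = 7.9963

7.996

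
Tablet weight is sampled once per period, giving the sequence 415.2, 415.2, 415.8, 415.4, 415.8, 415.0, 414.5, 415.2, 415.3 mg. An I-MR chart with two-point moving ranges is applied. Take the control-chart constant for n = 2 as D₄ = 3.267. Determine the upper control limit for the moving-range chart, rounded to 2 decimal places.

Moving ranges: 0.0, 0.6, 0.4, 0.4, 0.8, 0.5, 0.7, 0.1; M̄R̄ = 3.5000 / 8 = 0.4375
UCL_MR = D₄·M̄R̄ = 3.267 × 0.4375 = 1.4293

1.43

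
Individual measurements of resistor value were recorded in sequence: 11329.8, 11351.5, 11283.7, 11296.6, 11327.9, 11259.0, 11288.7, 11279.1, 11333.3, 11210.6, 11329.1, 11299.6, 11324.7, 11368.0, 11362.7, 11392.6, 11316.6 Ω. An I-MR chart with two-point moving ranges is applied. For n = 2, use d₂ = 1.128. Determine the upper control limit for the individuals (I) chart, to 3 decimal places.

X̄ = (11329.8 + 11351.5 + 11283.7 + 11296.6 + 11327.9 + 11259.0 + 11288.7 + 11279.1 + 11333.3 + 11210.6 + 11329.1 + 11299.6 + 11324.7 + 11368.0 + 11362.7 + 11392.6 + 11316.6) / 17 = 11314.9118
Moving ranges: 21.7, 67.8, 12.9, 31.3, 68.9, 29.7, 9.6, 54.2, 122.7, 118.5, 29.5, 25.1, 43.3, 5.3, 29.9, 76.0; M̄R̄ = 746.4000 / 16 = 46.6500
UCL = X̄ + 3·M̄R̄/d₂ = 11314.9118 + 3 × 46.6500 / 1.128 = 11438.9809

11438.981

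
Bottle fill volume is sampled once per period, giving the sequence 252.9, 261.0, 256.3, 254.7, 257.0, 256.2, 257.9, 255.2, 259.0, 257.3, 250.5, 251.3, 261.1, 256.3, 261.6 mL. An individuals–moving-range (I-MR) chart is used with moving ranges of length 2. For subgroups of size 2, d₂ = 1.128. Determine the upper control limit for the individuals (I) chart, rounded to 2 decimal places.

266.98

X̄ = (252.9 + 261.0 + 256.3 + 254.7 + 257.0 + 256.2 + 257.9 + 255.2 + 259.0 + 257.3 + 250.5 + 251.3 + 261.1 + 256.3 + 261.6) / 15 = 256.5533
Moving ranges: 8.1, 4.7, 1.6, 2.3, 0.8, 1.7, 2.7, 3.8, 1.7, 6.8, 0.8, 9.8, 4.8, 5.3; M̄R̄ = 54.9000 / 14 = 3.9214
UCL = X̄ + 3·M̄R̄/d₂ = 256.5533 + 3 × 3.9214 / 1.128 = 266.9827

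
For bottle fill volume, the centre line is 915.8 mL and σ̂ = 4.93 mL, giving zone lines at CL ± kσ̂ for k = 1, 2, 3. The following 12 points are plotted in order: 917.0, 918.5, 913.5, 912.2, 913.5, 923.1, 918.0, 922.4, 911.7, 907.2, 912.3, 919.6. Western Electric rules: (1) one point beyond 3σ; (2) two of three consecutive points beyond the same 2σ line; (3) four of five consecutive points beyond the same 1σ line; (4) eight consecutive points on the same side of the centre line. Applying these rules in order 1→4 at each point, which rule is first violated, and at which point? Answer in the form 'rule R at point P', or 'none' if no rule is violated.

Zone of each point (C = within 1σ̂, B = 1σ̂–2σ̂, A = 2σ̂–3σ̂, * = beyond 3σ̂; sign = side of CL): 1:+C, 2:+C, 3:-C, 4:-C, 5:-C, 6:+B, 7:+C, 8:+B, 9:-C, 10:-B, 11:-C, 12:+C
No rule fires across all 12 points.

none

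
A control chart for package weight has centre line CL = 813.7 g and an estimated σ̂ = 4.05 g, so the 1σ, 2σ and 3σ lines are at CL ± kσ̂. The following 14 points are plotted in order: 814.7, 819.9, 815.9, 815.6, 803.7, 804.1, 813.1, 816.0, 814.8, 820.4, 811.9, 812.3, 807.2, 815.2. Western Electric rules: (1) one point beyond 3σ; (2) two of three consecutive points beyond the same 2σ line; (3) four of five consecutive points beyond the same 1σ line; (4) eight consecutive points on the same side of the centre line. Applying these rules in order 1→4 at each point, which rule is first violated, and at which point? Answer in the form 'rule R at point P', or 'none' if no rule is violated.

Zone of each point (C = within 1σ̂, B = 1σ̂–2σ̂, A = 2σ̂–3σ̂, * = beyond 3σ̂; sign = side of CL): 1:+C, 2:+B, 3:+C, 4:+C, 5:-A, 6:-A, 7:-C, 8:+C, 9:+C, 10:+B, 11:-C, 12:-C, 13:-B, 14:+C
Rule 2 (two of three consecutive points beyond the same 2σ limit) is satisfied at point 6.

rule 2 at point 6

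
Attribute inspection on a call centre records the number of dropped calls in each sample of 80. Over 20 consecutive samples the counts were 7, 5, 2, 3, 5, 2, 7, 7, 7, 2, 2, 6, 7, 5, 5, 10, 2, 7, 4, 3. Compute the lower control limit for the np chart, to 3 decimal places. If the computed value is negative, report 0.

p̄ = Σdᵢ / (k·n) = 98 / (20 × 80) = 0.06125
LCL = np̄ − 3·√(np̄(1−p̄)) = 4.9000 − 3 × 2.1447 = -1.5342 → 0 (negative, so LCL = 0)

0.000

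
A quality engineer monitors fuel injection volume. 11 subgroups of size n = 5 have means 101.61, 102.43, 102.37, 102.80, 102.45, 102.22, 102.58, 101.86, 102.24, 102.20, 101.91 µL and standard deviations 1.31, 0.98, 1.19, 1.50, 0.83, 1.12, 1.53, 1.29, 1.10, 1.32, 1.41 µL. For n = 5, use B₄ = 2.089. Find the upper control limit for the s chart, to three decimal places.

s̄ = (1.31 + 0.98 + 1.19 + 1.50 + 0.83 + 1.12 + 1.53 + 1.29 + 1.10 + 1.32 + 1.41) / 11 = 1.2345
UCL_s = B₄·s̄ = 2.089 × 1.2345 = 2.5790

2.579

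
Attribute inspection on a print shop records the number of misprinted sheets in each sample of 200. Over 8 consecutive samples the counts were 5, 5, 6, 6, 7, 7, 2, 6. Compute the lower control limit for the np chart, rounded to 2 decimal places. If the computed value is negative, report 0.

0.00

p̄ = Σdᵢ / (k·n) = 44 / (8 × 200) = 0.02750
LCL = np̄ − 3·√(np̄(1−p̄)) = 5.5000 − 3 × 2.3127 = -1.4382 → 0 (negative, so LCL = 0)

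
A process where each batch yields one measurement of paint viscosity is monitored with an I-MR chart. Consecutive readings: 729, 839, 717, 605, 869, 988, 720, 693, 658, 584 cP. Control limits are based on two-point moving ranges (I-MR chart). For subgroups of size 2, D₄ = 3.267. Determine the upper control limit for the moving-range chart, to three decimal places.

410.553

Moving ranges: 110, 122, 112, 264, 119, 268, 27, 35, 74; M̄R̄ = 1131.0000 / 9 = 125.6667
UCL_MR = D₄·M̄R̄ = 3.267 × 125.6667 = 410.5530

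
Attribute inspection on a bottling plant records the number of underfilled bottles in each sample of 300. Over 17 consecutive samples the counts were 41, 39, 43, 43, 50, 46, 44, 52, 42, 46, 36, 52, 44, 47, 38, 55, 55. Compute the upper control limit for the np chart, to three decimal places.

64.104

p̄ = Σdᵢ / (k·n) = 773 / (17 × 300) = 0.15157
UCL = np̄ + 3·√(np̄(1−p̄)) = 45.4706 + 3 × √(45.4706×0.84843) = 45.4706 + 3 × 6.2112 = 64.1041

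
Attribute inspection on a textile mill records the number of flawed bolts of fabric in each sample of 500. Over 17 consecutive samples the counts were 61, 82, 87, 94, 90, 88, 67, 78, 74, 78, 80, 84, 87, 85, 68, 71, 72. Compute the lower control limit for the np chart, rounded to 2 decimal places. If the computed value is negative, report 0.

54.69

p̄ = Σdᵢ / (k·n) = 1346 / (17 × 500) = 0.15835
LCL = np̄ − 3·√(np̄(1−p̄)) = 79.1765 − 3 × 8.1632 = 54.6867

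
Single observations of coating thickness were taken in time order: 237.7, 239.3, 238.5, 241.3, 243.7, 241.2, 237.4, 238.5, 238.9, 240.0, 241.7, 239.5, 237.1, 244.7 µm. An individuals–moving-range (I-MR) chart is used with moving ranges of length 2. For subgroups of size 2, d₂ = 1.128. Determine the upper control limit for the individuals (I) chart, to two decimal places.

246.18

X̄ = (237.7 + 239.3 + 238.5 + 241.3 + 243.7 + 241.2 + 237.4 + 238.5 + 238.9 + 240.0 + 241.7 + 239.5 + 237.1 + 244.7) / 14 = 239.9643
Moving ranges: 1.6, 0.8, 2.8, 2.4, 2.5, 3.8, 1.1, 0.4, 1.1, 1.7, 2.2, 2.4, 7.6; M̄R̄ = 30.4000 / 13 = 2.3385
UCL = X̄ + 3·M̄R̄/d₂ = 239.9643 + 3 × 2.3385 / 1.128 = 246.1836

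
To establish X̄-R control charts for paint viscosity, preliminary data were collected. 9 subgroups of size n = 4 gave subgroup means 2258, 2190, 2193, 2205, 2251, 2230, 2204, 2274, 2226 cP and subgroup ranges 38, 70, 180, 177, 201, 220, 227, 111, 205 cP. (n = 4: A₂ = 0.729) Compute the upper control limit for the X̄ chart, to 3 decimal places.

2341.416

X̄̄ = (2258 + 2190 + 2193 + 2205 + 2251 + 2230 + 2204 + 2274 + 2226) / 9 = 20031.0000 / 9 = 2225.6667
R̄ = (38 + 70 + 180 + 177 + 201 + 220 + 227 + 111 + 205) / 9 = 1429.0000 / 9 = 158.7778
UCL = X̄̄ + A₂·R̄ = 2225.6667 + 0.729 × 158.7778 = 2341.4157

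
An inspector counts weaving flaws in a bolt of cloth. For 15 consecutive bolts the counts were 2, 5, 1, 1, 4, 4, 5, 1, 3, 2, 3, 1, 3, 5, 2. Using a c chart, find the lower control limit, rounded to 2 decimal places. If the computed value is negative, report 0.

0.00

c̄ = (2 + 5 + 1 + 1 + 4 + 4 + 5 + 1 + 3 + 2 + 3 + 1 + 3 + 5 + 2) / 15 = 42 / 15 = 2.8000
LCL = c̄ − 3√c̄ = 2.8000 − 3 × 1.6733 = -2.2200 → 0 (cannot be negative)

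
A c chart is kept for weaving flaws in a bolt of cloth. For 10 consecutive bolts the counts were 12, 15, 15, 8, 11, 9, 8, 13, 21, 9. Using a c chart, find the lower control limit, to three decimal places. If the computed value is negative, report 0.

c̄ = (12 + 15 + 15 + 8 + 11 + 9 + 8 + 13 + 21 + 9) / 10 = 121 / 10 = 12.1000
LCL = c̄ − 3√c̄ = 12.1000 − 3 × 3.4785 = 1.6645

1.664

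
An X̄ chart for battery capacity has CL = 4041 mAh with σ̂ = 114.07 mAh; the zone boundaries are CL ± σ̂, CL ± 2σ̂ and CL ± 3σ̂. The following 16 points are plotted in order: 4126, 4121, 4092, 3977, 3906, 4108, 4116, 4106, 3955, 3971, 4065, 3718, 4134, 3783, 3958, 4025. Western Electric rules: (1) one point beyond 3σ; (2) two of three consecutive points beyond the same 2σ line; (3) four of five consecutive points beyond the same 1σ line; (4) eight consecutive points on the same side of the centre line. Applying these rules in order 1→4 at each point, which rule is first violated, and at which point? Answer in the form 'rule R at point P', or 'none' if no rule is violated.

Zone of each point (C = within 1σ̂, B = 1σ̂–2σ̂, A = 2σ̂–3σ̂, * = beyond 3σ̂; sign = side of CL): 1:+C, 2:+C, 3:+C, 4:-C, 5:-B, 6:+C, 7:+C, 8:+C, 9:-C, 10:-C, 11:+C, 12:-A, 13:+C, 14:-A, 15:-C, 16:-C
Rule 2 (two of three consecutive points beyond the same 2σ limit) is satisfied at point 14.

rule 2 at point 14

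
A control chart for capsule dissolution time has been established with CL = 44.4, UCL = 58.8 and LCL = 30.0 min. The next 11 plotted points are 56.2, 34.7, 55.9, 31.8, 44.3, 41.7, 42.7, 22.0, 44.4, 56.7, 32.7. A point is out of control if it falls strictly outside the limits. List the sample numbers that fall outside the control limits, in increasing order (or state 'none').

8

Compare each point to [30.0, 58.8]: sample 8 = 22.0 < LCL.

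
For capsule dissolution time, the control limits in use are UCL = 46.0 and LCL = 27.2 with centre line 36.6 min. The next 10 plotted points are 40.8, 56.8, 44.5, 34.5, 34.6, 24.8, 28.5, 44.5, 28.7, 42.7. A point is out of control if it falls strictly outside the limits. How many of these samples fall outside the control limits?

Compare each point to [27.2, 46.0]: sample 2 = 56.8 > UCL; sample 6 = 24.8 < LCL.

2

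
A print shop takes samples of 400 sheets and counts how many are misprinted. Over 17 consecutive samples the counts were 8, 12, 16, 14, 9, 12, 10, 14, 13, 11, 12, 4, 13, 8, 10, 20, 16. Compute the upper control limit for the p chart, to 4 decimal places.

0.0552

p̄ = Σdᵢ / (k·n) = 202 / (17 × 400) = 0.02971
UCL = p̄ + 3·√(p̄(1−p̄)/n) = 0.02971 + 3 × √(0.02971×0.97029/400) = 0.02971 + 3 × 0.00849 = 0.05517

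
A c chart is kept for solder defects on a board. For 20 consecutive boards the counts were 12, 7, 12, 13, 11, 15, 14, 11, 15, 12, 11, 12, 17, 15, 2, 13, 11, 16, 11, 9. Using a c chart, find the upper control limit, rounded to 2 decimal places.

c̄ = (12 + 7 + 12 + 13 + 11 + 15 + 14 + 11 + 15 + 12 + 11 + 12 + 17 + 15 + 2 + 13 + 11 + 16 + 11 + 9) / 20 = 239 / 20 = 11.9500
UCL = c̄ + 3√c̄ = 11.9500 + 3 × √11.9500 = 11.9500 + 3 × 3.4569 = 22.3206

22.32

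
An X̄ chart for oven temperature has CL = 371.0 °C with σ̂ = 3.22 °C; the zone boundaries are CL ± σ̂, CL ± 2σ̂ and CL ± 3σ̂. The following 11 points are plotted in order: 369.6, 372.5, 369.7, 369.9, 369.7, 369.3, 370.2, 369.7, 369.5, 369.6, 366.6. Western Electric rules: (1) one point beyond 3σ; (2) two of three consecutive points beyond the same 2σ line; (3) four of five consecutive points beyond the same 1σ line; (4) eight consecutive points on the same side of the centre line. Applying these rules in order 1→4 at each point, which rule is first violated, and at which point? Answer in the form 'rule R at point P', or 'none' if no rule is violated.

rule 4 at point 10

Zone of each point (C = within 1σ̂, B = 1σ̂–2σ̂, A = 2σ̂–3σ̂, * = beyond 3σ̂; sign = side of CL): 1:-C, 2:+C, 3:-C, 4:-C, 5:-C, 6:-C, 7:-C, 8:-C, 9:-C, 10:-C, 11:-B
Rule 4 (eight consecutive points on the same side of the centre line) is satisfied at point 10.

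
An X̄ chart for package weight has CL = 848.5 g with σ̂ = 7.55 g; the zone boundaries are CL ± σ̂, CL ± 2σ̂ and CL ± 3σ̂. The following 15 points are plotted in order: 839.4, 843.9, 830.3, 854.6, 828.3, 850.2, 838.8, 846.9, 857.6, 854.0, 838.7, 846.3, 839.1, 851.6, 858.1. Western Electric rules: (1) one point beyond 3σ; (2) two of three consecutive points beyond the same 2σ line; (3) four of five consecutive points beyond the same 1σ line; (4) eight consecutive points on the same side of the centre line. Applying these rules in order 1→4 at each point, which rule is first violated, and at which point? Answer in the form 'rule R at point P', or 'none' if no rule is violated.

Zone of each point (C = within 1σ̂, B = 1σ̂–2σ̂, A = 2σ̂–3σ̂, * = beyond 3σ̂; sign = side of CL): 1:-B, 2:-C, 3:-A, 4:+C, 5:-A, 6:+C, 7:-B, 8:-C, 9:+B, 10:+C, 11:-B, 12:-C, 13:-B, 14:+C, 15:+B
Rule 2 (two of three consecutive points beyond the same 2σ limit) is satisfied at point 5.

rule 2 at point 5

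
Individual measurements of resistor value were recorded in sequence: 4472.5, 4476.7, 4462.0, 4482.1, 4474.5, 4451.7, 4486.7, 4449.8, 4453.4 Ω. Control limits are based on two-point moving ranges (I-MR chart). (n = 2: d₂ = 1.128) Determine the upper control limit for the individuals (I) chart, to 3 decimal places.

4515.883

X̄ = (4472.5 + 4476.7 + 4462.0 + 4482.1 + 4474.5 + 4451.7 + 4486.7 + 4449.8 + 4453.4) / 9 = 4467.7111
Moving ranges: 4.2, 14.7, 20.1, 7.6, 22.8, 35.0, 36.9, 3.6; M̄R̄ = 144.9000 / 8 = 18.1125
UCL = X̄ + 3·M̄R̄/d₂ = 4467.7111 + 3 × 18.1125 / 1.128 = 4515.8827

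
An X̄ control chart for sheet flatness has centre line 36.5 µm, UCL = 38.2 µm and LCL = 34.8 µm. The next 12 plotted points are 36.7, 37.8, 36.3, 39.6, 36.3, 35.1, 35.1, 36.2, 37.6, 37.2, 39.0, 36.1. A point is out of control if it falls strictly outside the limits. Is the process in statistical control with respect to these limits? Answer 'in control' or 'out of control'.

out of control

Compare each point to [34.8, 38.2]: sample 4 = 39.6 > UCL; sample 11 = 39.0 > UCL.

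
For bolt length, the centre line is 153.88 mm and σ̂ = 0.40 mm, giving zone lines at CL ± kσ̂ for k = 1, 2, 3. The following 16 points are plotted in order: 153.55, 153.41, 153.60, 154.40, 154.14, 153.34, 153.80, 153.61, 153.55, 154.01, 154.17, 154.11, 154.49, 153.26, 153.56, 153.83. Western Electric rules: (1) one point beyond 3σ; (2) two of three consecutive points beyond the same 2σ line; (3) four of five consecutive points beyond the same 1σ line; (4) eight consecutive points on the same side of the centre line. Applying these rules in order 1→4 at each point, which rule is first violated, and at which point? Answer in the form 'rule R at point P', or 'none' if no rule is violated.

none

Zone of each point (C = within 1σ̂, B = 1σ̂–2σ̂, A = 2σ̂–3σ̂, * = beyond 3σ̂; sign = side of CL): 1:-C, 2:-B, 3:-C, 4:+B, 5:+C, 6:-B, 7:-C, 8:-C, 9:-C, 10:+C, 11:+C, 12:+C, 13:+B, 14:-B, 15:-C, 16:-C
No rule fires across all 16 points.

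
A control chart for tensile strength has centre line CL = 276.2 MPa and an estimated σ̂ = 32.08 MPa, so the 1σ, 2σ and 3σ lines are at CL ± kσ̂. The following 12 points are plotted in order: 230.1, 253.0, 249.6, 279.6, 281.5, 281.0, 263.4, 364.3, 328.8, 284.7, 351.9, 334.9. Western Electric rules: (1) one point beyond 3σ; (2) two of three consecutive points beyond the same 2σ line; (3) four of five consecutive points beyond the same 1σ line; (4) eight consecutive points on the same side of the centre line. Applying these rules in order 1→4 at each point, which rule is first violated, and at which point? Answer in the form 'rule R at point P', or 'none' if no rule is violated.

rule 3 at point 12

Zone of each point (C = within 1σ̂, B = 1σ̂–2σ̂, A = 2σ̂–3σ̂, * = beyond 3σ̂; sign = side of CL): 1:-B, 2:-C, 3:-C, 4:+C, 5:+C, 6:+C, 7:-C, 8:+A, 9:+B, 10:+C, 11:+A, 12:+B
Rule 3 (four of five consecutive points beyond the same 1σ limit) is satisfied at point 12.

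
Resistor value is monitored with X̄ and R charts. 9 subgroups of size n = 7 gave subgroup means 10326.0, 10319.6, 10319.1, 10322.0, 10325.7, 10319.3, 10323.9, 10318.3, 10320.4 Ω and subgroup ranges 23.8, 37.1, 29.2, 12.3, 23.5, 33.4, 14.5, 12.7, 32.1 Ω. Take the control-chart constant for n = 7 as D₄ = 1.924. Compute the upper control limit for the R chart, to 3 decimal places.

R̄ = (23.8 + 37.1 + 29.2 + 12.3 + 23.5 + 33.4 + 14.5 + 12.7 + 32.1) / 9 = 218.6000 / 9 = 24.2889
UCL_R = D₄·R̄ = 1.924 × 24.2889 = 46.7318

46.732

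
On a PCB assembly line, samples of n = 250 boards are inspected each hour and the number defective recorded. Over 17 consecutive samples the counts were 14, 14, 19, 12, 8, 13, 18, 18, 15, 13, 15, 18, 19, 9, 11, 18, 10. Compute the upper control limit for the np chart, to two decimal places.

25.39

p̄ = Σdᵢ / (k·n) = 244 / (17 × 250) = 0.05741
UCL = np̄ + 3·√(np̄(1−p̄)) = 14.3529 + 3 × √(14.3529×0.94259) = 14.3529 + 3 × 3.6782 = 25.3874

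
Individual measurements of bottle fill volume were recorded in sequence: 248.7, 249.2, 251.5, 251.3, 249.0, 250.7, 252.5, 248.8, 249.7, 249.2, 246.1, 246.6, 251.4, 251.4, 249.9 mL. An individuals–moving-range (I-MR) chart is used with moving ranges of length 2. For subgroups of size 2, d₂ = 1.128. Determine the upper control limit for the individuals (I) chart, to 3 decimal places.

254.255

X̄ = (248.7 + 249.2 + 251.5 + 251.3 + 249.0 + 250.7 + 252.5 + 248.8 + 249.7 + 249.2 + 246.1 + 246.6 + 251.4 + 251.4 + 249.9) / 15 = 249.7333
Moving ranges: 0.5, 2.3, 0.2, 2.3, 1.7, 1.8, 3.7, 0.9, 0.5, 3.1, 0.5, 4.8, 0.0, 1.5; M̄R̄ = 23.8000 / 14 = 1.7000
UCL = X̄ + 3·M̄R̄/d₂ = 249.7333 + 3 × 1.7000 / 1.128 = 254.2546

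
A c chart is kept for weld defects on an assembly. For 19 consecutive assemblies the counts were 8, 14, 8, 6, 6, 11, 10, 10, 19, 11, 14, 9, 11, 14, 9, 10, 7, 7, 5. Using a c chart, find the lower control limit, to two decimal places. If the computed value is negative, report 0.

0.49

c̄ = (8 + 14 + 8 + 6 + 6 + 11 + 10 + 10 + 19 + 11 + 14 + 9 + 11 + 14 + 9 + 10 + 7 + 7 + 5) / 19 = 189 / 19 = 9.9474
LCL = c̄ − 3√c̄ = 9.9474 − 3 × 3.1539 = 0.4855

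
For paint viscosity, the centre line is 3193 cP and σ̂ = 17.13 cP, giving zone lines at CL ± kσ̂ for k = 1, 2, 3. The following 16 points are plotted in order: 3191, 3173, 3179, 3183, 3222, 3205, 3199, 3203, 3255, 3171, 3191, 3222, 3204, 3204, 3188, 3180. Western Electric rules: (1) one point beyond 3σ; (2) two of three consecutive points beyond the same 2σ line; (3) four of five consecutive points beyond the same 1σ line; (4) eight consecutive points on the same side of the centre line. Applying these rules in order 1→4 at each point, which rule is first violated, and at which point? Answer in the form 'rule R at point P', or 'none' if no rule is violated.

Zone of each point (C = within 1σ̂, B = 1σ̂–2σ̂, A = 2σ̂–3σ̂, * = beyond 3σ̂; sign = side of CL): 1:-C, 2:-B, 3:-C, 4:-C, 5:+B, 6:+C, 7:+C, 8:+C, 9:+*, 10:-B, 11:-C, 12:+B, 13:+C, 14:+C, 15:-C, 16:-C
Rule 1 (one point beyond the 3σ limits) is satisfied at point 9.

rule 1 at point 9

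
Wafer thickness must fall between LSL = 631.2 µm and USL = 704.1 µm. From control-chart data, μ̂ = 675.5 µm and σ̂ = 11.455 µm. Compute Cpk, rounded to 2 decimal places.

0.83

Cpu = (USL − μ̂) / (3σ̂) = (704.1 − 675.5) / (3 × 11.455) = 0.8322; Cpl = (μ̂ − LSL) / (3σ̂) = (675.5 − 631.2) / (3 × 11.455) = 1.2891; Cpk = min(Cpu, Cpl) = 0.8322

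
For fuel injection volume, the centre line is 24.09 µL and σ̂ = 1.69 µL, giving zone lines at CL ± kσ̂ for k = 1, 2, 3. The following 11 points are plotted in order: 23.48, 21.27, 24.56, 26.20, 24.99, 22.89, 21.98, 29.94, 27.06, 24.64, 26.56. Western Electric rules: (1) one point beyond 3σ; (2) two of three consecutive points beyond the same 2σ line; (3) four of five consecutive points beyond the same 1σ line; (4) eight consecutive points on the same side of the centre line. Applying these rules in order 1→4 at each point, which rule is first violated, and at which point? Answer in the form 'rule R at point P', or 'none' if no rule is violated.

Zone of each point (C = within 1σ̂, B = 1σ̂–2σ̂, A = 2σ̂–3σ̂, * = beyond 3σ̂; sign = side of CL): 1:-C, 2:-B, 3:+C, 4:+B, 5:+C, 6:-C, 7:-B, 8:+*, 9:+B, 10:+C, 11:+B
Rule 1 (one point beyond the 3σ limits) is satisfied at point 8.

rule 1 at point 8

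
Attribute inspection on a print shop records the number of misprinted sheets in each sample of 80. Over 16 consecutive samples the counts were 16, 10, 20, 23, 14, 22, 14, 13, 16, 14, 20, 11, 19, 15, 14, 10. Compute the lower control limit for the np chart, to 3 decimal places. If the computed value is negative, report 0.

5.034

p̄ = Σdᵢ / (k·n) = 251 / (16 × 80) = 0.19609
LCL = np̄ − 3·√(np̄(1−p̄)) = 15.6875 − 3 × 3.5512 = 5.0338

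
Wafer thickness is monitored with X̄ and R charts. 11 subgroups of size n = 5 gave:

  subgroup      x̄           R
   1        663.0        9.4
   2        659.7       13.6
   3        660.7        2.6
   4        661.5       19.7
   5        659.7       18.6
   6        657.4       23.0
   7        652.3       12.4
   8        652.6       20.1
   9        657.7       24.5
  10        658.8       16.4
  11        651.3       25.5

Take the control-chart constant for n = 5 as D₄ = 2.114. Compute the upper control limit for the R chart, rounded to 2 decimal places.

35.71

R̄ = (9.4 + 13.6 + 2.6 + 19.7 + 18.6 + 23.0 + 12.4 + 20.1 + 24.5 + 16.4 + 25.5) / 11 = 185.8000 / 11 = 16.8909
UCL_R = D₄·R̄ = 2.114 × 16.8909 = 35.7074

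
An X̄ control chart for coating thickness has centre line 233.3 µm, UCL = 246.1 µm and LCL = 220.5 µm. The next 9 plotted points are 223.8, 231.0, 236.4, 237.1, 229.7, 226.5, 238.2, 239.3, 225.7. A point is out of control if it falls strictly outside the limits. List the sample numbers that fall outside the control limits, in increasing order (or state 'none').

All 9 points lie within [220.5, 246.1].

none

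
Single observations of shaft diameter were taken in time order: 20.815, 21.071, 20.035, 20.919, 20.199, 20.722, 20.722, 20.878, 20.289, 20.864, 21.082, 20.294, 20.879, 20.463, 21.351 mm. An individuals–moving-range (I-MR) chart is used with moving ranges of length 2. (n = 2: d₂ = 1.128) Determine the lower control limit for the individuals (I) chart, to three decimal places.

19.255

X̄ = (20.815 + 21.071 + 20.035 + 20.919 + 20.199 + 20.722 + 20.722 + 20.878 + 20.289 + 20.864 + 21.082 + 20.294 + 20.879 + 20.463 + 21.351) / 15 = 20.7055
Moving ranges: 0.256, 1.036, 0.884, 0.720, 0.523, 0.000, 0.156, 0.589, 0.575, 0.218, 0.788, 0.585, 0.416, 0.888; M̄R̄ = 7.6340 / 14 = 0.5453
LCL = X̄ − 3·M̄R̄/d₂ = 20.7055 − 3 × 0.5453 / 1.128 = 19.2553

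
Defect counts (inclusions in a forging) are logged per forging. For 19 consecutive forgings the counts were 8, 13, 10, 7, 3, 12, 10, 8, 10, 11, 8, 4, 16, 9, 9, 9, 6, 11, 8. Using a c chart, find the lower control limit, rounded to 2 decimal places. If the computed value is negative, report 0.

0.03

c̄ = (8 + 13 + 10 + 7 + 3 + 12 + 10 + 8 + 10 + 11 + 8 + 4 + 16 + 9 + 9 + 9 + 6 + 11 + 8) / 19 = 172 / 19 = 9.0526
LCL = c̄ − 3√c̄ = 9.0526 − 3 × 3.0088 = 0.0264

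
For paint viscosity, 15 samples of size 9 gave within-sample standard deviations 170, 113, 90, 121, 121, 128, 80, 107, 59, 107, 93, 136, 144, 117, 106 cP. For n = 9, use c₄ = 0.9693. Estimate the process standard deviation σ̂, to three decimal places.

s̄ = (170 + 113 + 90 + 121 + 121 + 128 + 80 + 107 + 59 + 107 + 93 + 136 + 144 + 117 + 106) / 15 = 112.8000
σ̂ = s̄ / c₄ = 112.8000 / 0.9693 = 116.3726

116.373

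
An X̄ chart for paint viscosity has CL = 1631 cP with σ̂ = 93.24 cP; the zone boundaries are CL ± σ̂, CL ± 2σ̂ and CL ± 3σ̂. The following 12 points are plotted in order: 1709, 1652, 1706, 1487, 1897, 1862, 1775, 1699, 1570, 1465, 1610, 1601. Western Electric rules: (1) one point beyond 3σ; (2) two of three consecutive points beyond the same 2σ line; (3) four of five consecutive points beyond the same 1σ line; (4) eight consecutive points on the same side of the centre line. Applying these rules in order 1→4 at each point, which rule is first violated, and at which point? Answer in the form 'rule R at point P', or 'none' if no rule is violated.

rule 2 at point 6

Zone of each point (C = within 1σ̂, B = 1σ̂–2σ̂, A = 2σ̂–3σ̂, * = beyond 3σ̂; sign = side of CL): 1:+C, 2:+C, 3:+C, 4:-B, 5:+A, 6:+A, 7:+B, 8:+C, 9:-C, 10:-B, 11:-C, 12:-C
Rule 2 (two of three consecutive points beyond the same 2σ limit) is satisfied at point 6.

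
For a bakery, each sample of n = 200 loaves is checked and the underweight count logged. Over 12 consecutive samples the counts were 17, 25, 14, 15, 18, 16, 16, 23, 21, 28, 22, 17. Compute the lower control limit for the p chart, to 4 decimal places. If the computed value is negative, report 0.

0.0340

p̄ = Σdᵢ / (k·n) = 232 / (12 × 200) = 0.09667
LCL = p̄ − 3·√(p̄(1−p̄)/n) = 0.09667 − 3 × 0.02090 = 0.03398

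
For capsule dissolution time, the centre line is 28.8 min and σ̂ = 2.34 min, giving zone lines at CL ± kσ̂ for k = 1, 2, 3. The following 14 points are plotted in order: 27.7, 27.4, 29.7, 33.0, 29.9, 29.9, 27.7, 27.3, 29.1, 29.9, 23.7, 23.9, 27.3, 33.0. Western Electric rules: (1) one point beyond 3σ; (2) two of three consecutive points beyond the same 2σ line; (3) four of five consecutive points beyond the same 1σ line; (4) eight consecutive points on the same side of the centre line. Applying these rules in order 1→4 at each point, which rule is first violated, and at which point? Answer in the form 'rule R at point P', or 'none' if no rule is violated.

Zone of each point (C = within 1σ̂, B = 1σ̂–2σ̂, A = 2σ̂–3σ̂, * = beyond 3σ̂; sign = side of CL): 1:-C, 2:-C, 3:+C, 4:+B, 5:+C, 6:+C, 7:-C, 8:-C, 9:+C, 10:+C, 11:-A, 12:-A, 13:-C, 14:+B
Rule 2 (two of three consecutive points beyond the same 2σ limit) is satisfied at point 12.

rule 2 at point 12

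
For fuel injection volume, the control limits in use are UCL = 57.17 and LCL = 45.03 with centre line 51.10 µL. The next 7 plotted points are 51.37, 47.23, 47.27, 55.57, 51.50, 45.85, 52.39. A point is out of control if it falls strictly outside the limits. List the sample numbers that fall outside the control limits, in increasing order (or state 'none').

none

All 7 points lie within [45.03, 57.17].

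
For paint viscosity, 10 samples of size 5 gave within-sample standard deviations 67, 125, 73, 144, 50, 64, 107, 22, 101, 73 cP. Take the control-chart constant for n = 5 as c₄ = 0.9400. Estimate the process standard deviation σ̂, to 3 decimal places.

87.872

s̄ = (67 + 125 + 73 + 144 + 50 + 64 + 107 + 22 + 101 + 73) / 10 = 82.6000
σ̂ = s̄ / c₄ = 82.6000 / 0.9400 = 87.8723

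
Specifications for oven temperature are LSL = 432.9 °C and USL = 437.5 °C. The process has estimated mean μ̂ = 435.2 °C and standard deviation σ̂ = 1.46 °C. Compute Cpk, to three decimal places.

0.525

Cpu = (USL − μ̂) / (3σ̂) = (437.5 − 435.2) / (3 × 1.46) = 0.5251; Cpl = (μ̂ − LSL) / (3σ̂) = (435.2 − 432.9) / (3 × 1.46) = 0.5251; Cpk = min(Cpu, Cpl) = 0.5251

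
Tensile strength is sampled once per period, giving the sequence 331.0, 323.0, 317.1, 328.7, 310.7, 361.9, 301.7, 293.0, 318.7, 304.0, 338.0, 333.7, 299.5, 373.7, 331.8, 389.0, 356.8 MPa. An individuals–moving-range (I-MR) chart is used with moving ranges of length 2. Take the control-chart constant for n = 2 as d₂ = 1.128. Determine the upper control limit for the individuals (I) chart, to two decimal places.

410.25

X̄ = (331.0 + 323.0 + 317.1 + 328.7 + 310.7 + 361.9 + 301.7 + 293.0 + 318.7 + 304.0 + 338.0 + 333.7 + 299.5 + 373.7 + 331.8 + 389.0 + 356.8) / 17 = 330.1353
Moving ranges: 8.0, 5.9, 11.6, 18.0, 51.2, 60.2, 8.7, 25.7, 14.7, 34.0, 4.3, 34.2, 74.2, 41.9, 57.2, 32.2; M̄R̄ = 482.0000 / 16 = 30.1250
UCL = X̄ + 3·M̄R̄/d₂ = 330.1353 + 3 × 30.1250 / 1.128 = 410.2550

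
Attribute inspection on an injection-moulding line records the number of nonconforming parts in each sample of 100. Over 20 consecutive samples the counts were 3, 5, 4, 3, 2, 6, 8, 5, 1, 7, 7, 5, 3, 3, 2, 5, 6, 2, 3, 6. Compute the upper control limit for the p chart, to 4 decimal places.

p̄ = Σdᵢ / (k·n) = 86 / (20 × 100) = 0.04300
UCL = p̄ + 3·√(p̄(1−p̄)/n) = 0.04300 + 3 × √(0.04300×0.95700/100) = 0.04300 + 3 × 0.02029 = 0.10386

0.1039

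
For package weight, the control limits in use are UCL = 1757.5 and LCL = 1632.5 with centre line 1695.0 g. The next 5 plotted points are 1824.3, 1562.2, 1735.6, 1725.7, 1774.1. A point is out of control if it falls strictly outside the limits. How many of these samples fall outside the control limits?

3

Compare each point to [1632.5, 1757.5]: sample 1 = 1824.3 > UCL; sample 2 = 1562.2 < LCL; sample 5 = 1774.1 > UCL.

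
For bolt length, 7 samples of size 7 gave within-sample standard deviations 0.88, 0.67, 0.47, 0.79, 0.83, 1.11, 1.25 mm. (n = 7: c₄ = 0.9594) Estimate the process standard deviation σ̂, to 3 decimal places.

s̄ = (0.88 + 0.67 + 0.47 + 0.79 + 0.83 + 1.11 + 1.25) / 7 = 0.8571
σ̂ = s̄ / c₄ = 0.8571 / 0.9594 = 0.8934

0.893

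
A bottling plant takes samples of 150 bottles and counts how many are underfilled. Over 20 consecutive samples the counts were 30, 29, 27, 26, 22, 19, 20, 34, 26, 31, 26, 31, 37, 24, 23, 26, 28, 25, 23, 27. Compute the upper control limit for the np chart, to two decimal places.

p̄ = Σdᵢ / (k·n) = 534 / (20 × 150) = 0.17800
UCL = np̄ + 3·√(np̄(1−p̄)) = 26.7000 + 3 × √(26.7000×0.82200) = 26.7000 + 3 × 4.6848 = 40.7544

40.75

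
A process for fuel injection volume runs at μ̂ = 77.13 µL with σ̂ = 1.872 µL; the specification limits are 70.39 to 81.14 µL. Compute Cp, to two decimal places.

0.96

Cp = (USL − LSL) / (6σ̂) = (81.14 − 70.39) / (6 × 1.872) = 10.7500 / 11.2320 = 0.9571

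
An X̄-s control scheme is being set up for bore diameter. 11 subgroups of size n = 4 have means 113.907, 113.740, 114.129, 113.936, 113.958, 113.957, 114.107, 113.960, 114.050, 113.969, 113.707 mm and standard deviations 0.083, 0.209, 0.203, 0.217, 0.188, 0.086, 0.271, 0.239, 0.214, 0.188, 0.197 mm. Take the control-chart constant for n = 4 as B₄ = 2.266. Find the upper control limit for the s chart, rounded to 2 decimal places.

0.43

s̄ = (0.083 + 0.209 + 0.203 + 0.217 + 0.188 + 0.086 + 0.271 + 0.239 + 0.214 + 0.188 + 0.197) / 11 = 0.1905
UCL_s = B₄·s̄ = 2.266 × 0.1905 = 0.4316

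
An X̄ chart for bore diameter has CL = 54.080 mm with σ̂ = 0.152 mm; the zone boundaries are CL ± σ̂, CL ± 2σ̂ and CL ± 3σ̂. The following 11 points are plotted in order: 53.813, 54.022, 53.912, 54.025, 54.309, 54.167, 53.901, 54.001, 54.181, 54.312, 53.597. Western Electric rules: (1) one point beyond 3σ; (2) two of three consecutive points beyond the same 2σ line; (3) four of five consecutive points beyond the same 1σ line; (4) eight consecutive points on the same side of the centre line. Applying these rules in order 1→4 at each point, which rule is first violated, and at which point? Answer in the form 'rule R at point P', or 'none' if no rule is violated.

Zone of each point (C = within 1σ̂, B = 1σ̂–2σ̂, A = 2σ̂–3σ̂, * = beyond 3σ̂; sign = side of CL): 1:-B, 2:-C, 3:-B, 4:-C, 5:+B, 6:+C, 7:-B, 8:-C, 9:+C, 10:+B, 11:-*
Rule 1 (one point beyond the 3σ limits) is satisfied at point 11.

rule 1 at point 11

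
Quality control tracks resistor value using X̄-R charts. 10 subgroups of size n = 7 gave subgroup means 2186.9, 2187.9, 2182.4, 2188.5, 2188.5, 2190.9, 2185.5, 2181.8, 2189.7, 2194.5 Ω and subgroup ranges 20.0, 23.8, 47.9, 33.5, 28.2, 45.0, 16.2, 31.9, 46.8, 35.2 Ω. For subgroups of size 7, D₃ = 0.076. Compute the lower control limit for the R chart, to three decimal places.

2.497

R̄ = (20.0 + 23.8 + 47.9 + 33.5 + 28.2 + 45.0 + 16.2 + 31.9 + 46.8 + 35.2) / 10 = 328.5000 / 10 = 32.8500
LCL_R = D₃·R̄ = 0.076 × 32.8500 = 2.4966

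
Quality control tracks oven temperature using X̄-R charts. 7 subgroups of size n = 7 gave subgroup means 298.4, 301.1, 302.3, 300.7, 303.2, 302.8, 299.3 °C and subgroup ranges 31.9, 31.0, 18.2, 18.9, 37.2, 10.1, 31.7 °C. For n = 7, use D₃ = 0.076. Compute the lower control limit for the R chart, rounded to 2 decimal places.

R̄ = (31.9 + 31.0 + 18.2 + 18.9 + 37.2 + 10.1 + 31.7) / 7 = 179.0000 / 7 = 25.5714
LCL_R = D₃·R̄ = 0.076 × 25.5714 = 1.9434

1.94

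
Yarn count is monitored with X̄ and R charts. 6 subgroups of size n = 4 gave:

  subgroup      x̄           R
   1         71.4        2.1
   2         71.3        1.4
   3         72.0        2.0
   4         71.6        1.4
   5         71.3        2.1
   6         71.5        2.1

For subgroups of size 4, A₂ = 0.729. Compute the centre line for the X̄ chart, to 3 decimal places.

X̄̄ = (71.4 + 71.3 + 72.0 + 71.6 + 71.3 + 71.5) / 6 = 429.1000 / 6 = 71.5167
CL = X̄̄ = 71.5167

71.517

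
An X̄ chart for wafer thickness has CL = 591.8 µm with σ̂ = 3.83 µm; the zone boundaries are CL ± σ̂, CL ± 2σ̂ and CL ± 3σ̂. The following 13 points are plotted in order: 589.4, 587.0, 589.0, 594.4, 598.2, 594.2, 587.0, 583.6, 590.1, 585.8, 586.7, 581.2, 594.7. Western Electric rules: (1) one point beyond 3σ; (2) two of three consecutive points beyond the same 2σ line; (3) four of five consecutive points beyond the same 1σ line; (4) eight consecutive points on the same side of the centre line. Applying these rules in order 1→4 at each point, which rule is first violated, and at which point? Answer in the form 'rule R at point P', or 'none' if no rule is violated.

Zone of each point (C = within 1σ̂, B = 1σ̂–2σ̂, A = 2σ̂–3σ̂, * = beyond 3σ̂; sign = side of CL): 1:-C, 2:-B, 3:-C, 4:+C, 5:+B, 6:+C, 7:-B, 8:-A, 9:-C, 10:-B, 11:-B, 12:-A, 13:+C
Rule 3 (four of five consecutive points beyond the same 1σ limit) is satisfied at point 11.

rule 3 at point 11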